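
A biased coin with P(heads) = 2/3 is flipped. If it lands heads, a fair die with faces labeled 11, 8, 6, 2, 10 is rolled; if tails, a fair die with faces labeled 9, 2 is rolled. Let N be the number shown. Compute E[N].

203/30

E[N | heads] = (11+8+6+2+10)/5 = 37/5.
E[N | tails] = (9+2)/2 = 11/2.
E[N] = (2/3)·(37/5) + (1/3)·(11/2) = 203/30.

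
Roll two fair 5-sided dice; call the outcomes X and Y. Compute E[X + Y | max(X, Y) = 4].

Outcomes with max(X, Y) = 4: (1,4), (2,4), (3,4), (4,1), (4,2), (4,3), (4,4), each with probability 1/25.
E[X + Y | max(X, Y) = 4] = (5 + 6 + 7 + 5 + 6 + 7 + 8) / 7 = 44/7.

44/7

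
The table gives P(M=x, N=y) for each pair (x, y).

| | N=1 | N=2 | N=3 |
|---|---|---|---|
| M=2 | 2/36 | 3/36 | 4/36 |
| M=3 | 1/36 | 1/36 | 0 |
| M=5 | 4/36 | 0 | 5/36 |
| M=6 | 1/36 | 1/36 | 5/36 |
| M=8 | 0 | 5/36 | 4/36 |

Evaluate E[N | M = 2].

P(M = 2) = 1/4.
Σ N·P over the event = 1·(2/36) + 2·(3/36) + 3·(4/36) = 5/9.
E[N | M = 2] = (5/9) / (1/4) = 20/9.

20/9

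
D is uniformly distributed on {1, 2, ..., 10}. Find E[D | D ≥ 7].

Given D ≥ 7, D is equally likely to be any of {7, 8, 9, 10}.
E[D | D ≥ 7] = (7 + 8 + 9 + 10) / 4 = 17/2.

17/2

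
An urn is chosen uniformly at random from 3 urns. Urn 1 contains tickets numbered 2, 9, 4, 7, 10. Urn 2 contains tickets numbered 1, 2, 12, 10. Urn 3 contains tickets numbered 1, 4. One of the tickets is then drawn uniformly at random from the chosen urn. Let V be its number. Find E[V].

E[V | urn 1] = (2+9+4+7+10)/5 = 32/5.
E[V | urn 2] = (1+2+12+10)/4 = 25/4.
E[V | urn 3] = (1+4)/2 = 5/2.
E[V] = (1/3)·(32/5) + (1/3)·(25/4) + (1/3)·(5/2) = 101/20.

101/20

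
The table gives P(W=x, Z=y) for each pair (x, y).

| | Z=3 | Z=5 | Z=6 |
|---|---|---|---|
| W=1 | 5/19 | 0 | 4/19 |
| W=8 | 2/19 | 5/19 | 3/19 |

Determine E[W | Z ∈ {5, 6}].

P(Z ∈ {5, 6}) = 12/19.
Summing W·P(W=x,Z=y) over the conditioning event gives 68/19.
E[W | Z ∈ {5, 6}] = (68/19) / (12/19) = 17/3.

17/3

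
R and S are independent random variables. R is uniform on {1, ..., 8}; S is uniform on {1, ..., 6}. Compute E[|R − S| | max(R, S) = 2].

Outcomes with max(R, S) = 2: (1,2), (2,1), (2,2), each with probability 1/48.
E[|R − S| | max(R, S) = 2] = (1 + 1 + 0) / 3 = 2/3.

2/3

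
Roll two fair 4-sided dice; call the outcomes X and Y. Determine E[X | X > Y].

10/3

P(X > Y) = 3/8.
Summing X·P(x,y) over outcomes with X > Y gives 5/4.
E[X | X > Y] = (5/4) / (3/8) = 10/3.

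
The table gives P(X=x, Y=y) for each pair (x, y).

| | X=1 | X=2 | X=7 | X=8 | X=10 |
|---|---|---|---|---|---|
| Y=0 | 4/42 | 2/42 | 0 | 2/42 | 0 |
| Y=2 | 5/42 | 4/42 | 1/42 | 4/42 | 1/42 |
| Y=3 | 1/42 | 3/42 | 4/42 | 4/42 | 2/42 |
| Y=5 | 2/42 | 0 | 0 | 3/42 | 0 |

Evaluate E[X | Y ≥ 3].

P(Y ≥ 3) = 19/42.
Summing X·P(X=x,Y=y) over the conditioning event gives 113/42.
E[X | Y ≥ 3] = (113/42) / (19/42) = 113/19.

113/19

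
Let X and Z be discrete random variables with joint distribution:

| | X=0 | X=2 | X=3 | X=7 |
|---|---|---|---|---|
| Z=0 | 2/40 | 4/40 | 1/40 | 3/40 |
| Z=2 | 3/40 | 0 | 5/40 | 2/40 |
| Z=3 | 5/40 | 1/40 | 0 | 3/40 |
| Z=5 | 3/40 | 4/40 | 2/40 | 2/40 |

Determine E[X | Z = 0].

P(Z = 0) = 1/4.
Σ X·P over the event = 0·(2/40) + 2·(4/40) + 3·(1/40) + 7·(3/40) = 4/5.
E[X | Z = 0] = (4/5) / (1/4) = 16/5.

16/5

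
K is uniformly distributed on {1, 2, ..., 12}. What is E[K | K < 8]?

4

Given K < 8, K is equally likely to be any of {1, 2, 3, 4, 5, 6, 7}.
E[K | K < 8] = (1 + 2 + 3 + 4 + 5 + 6 + 7) / 7 = 4.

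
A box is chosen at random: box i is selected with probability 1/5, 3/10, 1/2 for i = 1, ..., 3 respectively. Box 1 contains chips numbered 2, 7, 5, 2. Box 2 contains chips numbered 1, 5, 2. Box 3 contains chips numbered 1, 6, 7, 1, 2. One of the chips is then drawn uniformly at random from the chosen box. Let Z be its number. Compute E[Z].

E[Z | box 1] = (2+7+5+2)/4 = 4.
E[Z | box 2] = (1+5+2)/3 = 8/3.
E[Z | box 3] = (1+6+7+1+2)/5 = 17/5.
E[Z] = (1/5)·(4) + (3/10)·(8/3) + (1/2)·(17/5) = 33/10.

33/10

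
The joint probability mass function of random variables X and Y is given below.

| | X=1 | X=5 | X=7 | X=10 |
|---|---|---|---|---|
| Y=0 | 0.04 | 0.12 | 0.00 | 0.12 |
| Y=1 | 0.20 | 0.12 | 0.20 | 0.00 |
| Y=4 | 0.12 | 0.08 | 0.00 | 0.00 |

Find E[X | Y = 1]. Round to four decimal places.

4.2308

P(Y = 1) = 0.52.
Σ X·P over the event = 1·(0.20) + 5·(0.12) + 7·(0.20) = 2.20.
E[X | Y = 1] = (2.20) / (0.52) = 4.2308.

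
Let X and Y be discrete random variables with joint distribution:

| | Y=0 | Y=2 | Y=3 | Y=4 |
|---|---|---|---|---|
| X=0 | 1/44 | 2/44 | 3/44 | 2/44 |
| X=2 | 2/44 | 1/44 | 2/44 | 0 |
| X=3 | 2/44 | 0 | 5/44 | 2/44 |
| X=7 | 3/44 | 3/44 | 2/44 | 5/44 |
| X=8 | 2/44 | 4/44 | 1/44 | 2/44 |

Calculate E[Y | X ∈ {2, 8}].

27/14

P(X ∈ {2, 8}) = 7/22.
Σ Y·P over the event = 0·(2/44) + 2·(1/44) + 3·(2/44) + 0·(2/44) + 2·(4/44) + 3·(1/44) + 4·(2/44) = 27/44.
E[Y | X ∈ {2, 8}] = (27/44) / (7/22) = 27/14.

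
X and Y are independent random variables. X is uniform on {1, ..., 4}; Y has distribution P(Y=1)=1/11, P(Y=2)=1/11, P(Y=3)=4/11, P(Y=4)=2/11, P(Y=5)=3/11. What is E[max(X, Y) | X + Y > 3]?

160/41

P(X + Y > 3) = 41/44.
Summing max(X,Y)·P(x,y) over outcomes with X + Y > 3 gives 40/11.
E[max(X, Y) | X + Y > 3] = (40/11) / (41/44) = 160/41.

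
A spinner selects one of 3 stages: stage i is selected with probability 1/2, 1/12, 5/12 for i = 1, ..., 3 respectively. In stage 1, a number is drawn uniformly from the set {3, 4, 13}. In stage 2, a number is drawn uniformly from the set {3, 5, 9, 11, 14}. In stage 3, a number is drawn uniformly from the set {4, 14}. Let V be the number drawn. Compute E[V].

467/60

E[V | stage 1] = (3+4+13)/3 = 20/3.
E[V | stage 2] = (3+5+9+11+14)/5 = 42/5.
E[V | stage 3] = (4+14)/2 = 9.
E[V] = (1/2)·(20/3) + (1/12)·(42/5) + (5/12)·(9) = 467/60.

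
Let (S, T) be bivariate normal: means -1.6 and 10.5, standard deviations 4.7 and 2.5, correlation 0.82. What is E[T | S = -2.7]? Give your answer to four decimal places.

10.0202

For a bivariate normal, E[T | S=x] = μ_T + ρ·(σ_T/σ_S)·(x − μ_S).
E[T | S=-2.7] = 10.5 + (0.82)·(2.5/4.7)·(-2.7 − (-1.6)) = 10.5 + (0.43617)·(-1.1) = 10.0202.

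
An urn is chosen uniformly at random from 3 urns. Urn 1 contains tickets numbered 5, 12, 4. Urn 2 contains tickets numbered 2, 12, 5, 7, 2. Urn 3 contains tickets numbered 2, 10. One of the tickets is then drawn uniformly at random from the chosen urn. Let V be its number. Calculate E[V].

E[V | urn 1] = (5+12+4)/3 = 7.
E[V | urn 2] = (2+12+5+7+2)/5 = 28/5.
E[V | urn 3] = (2+10)/2 = 6.
By the law of total expectation,
E[V] = (1/3)·(7) + (1/3)·(28/5) + (1/3)·(6) = 31/5.

31/5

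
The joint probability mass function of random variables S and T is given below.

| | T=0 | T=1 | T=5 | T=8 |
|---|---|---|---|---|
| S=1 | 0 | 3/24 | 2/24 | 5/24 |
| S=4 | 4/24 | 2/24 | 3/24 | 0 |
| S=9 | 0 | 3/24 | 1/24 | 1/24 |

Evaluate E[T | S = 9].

16/5

P(S = 9) = 5/24.
Σ T·P over the event = 1·(3/24) + 5·(1/24) + 8·(1/24) = 2/3.
E[T | S = 9] = (2/3) / (5/24) = 16/5.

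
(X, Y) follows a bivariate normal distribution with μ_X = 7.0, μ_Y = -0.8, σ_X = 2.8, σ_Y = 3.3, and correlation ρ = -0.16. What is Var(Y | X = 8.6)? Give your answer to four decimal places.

Var(Y | X=x) = (1 − ρ²)·σ_Y².
Var(Y | X=8.6) = (3.3)²·(1 − (-0.16)²) = 10.89·0.9744 = 10.6112.

10.6112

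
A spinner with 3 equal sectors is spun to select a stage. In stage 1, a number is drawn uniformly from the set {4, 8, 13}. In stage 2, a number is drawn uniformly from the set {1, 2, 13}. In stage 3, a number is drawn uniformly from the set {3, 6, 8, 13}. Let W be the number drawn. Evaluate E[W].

127/18

E[W | stage 1] = (4+8+13)/3 = 25/3.
E[W | stage 2] = (1+2+13)/3 = 16/3.
E[W | stage 3] = (3+6+8+13)/4 = 15/2.
E[W] = (1/3)·(25/3) + (1/3)·(16/3) + (1/3)·(15/2) = 127/18.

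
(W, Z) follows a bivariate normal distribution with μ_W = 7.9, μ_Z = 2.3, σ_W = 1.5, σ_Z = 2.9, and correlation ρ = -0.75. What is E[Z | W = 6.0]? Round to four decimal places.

5.0550

E[Z | W=x] = μ_Z + ρ(σ_Z/σ_W)(x − μ_W) for jointly normal variables.
E[Z | W=6.0] = 2.3 + (-0.75)·(2.9/1.5)·(6.0 − (7.9)) = 2.3 + (-1.45)·(-1.9) = 5.0550.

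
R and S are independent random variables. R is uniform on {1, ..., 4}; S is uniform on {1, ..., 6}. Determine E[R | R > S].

10/3

Outcomes with R > S: (2,1), (3,1), (3,2), (4,1), (4,2), (4,3), each with probability 1/24.
E[R | R > S] = (2 + 3 + 3 + 4 + 4 + 4) / 6 = 10/3.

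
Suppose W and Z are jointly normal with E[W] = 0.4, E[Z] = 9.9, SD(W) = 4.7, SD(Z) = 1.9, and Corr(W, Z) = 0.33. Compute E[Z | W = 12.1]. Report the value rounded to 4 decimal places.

11.4608

For a bivariate normal, E[Z | W=x] = μ_Z + ρ·(σ_Z/σ_W)·(x − μ_W).
E[Z | W=12.1] = 9.9 + (0.33)·(1.9/4.7)·(12.1 − (0.4)) = 9.9 + (0.1334)·(11.7) = 11.4608.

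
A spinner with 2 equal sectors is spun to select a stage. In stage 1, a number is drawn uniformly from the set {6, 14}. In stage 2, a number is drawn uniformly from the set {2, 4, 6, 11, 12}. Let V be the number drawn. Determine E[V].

17/2

E[V | stage 1] = (6+14)/2 = 10.
E[V | stage 2] = (2+4+6+11+12)/5 = 7.
E[V] = (1/2)·(10) + (1/2)·(7) = 17/2.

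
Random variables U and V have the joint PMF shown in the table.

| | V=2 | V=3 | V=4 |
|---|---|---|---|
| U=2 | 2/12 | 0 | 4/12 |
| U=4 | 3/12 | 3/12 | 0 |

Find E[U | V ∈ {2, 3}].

7/2

P(V ∈ {2, 3}) = 2/3.
Σ U·P over the event = 2·(2/12) + 4·(3/12) + 4·(3/12) = 7/3.
E[U | V ∈ {2, 3}] = (7/3) / (2/3) = 7/2.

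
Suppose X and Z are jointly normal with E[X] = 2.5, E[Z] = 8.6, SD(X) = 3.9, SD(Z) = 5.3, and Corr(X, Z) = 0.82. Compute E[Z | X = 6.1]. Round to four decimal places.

12.6117

E[Z | X=x] = μ_Z + ρ(σ_Z/σ_X)(x − μ_X) for jointly normal variables.
E[Z | X=6.1] = 8.6 + (0.82)·(5.3/3.9)·(6.1 − (2.5)) = 8.6 + (1.11436)·(3.6) = 12.6117.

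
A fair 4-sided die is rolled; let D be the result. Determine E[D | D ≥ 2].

3

Given D ≥ 2, D is equally likely to be any of {2, 3, 4}.
E[D | D ≥ 2] = (2 + 3 + 4) / 3 = 3.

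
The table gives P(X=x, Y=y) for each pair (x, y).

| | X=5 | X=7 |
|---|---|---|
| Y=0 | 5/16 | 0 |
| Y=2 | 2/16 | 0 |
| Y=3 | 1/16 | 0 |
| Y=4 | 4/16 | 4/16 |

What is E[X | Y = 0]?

5

P(Y = 0) = 5/16.
Σ X·P over the event = 5·(5/16) = 25/16.
E[X | Y = 0] = (25/16) / (5/16) = 5.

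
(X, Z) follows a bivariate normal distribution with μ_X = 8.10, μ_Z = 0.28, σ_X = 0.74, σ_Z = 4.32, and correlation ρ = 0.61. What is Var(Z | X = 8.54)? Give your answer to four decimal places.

Var(Z | X=x) = (1 − ρ²)·σ_Z².
Var(Z | X=8.54) = (4.32)²·(1 − (0.61)²) = 18.6624·0.6279 = 11.7181.

11.7181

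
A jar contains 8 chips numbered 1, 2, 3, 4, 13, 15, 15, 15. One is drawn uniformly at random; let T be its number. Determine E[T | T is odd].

P(T is odd) = 3/4.
Σ over the event: 1·1/8 + 3·1/8 + 13·1/8 + 15·3/8 = 31/4.
E[T | T is odd] = (31/4) / (3/4) = 31/3.

31/3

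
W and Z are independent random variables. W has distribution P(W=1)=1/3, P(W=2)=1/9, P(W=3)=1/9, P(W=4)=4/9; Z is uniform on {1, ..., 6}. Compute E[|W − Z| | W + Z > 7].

P(W + Z > 7) = 5/18.
Summing |W−Z|·P(x,y) over outcomes with W + Z > 7 gives 7/18.
E[|W − Z| | W + Z > 7] = (7/18) / (5/18) = 7/5.

7/5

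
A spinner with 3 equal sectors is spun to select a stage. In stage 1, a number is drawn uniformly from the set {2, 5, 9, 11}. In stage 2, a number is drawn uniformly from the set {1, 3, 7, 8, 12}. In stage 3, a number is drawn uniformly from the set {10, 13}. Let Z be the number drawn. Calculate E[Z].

163/20

E[Z | stage 1] = (2+5+9+11)/4 = 27/4.
E[Z | stage 2] = (1+3+7+8+12)/5 = 31/5.
E[Z | stage 3] = (10+13)/2 = 23/2.
E[Z] = (1/3)·(27/4) + (1/3)·(31/5) + (1/3)·(23/2) = 163/20.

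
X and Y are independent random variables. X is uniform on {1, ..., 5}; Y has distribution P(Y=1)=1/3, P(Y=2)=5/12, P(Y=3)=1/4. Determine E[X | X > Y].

143/37

P(X > Y) = 37/60.
Summing X·P(x,y) over outcomes with X > Y gives 143/60.
E[X | X > Y] = (143/60) / (37/60) = 143/37.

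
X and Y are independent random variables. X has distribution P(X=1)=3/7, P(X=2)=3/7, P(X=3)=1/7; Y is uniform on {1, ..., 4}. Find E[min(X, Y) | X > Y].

6/5

P(X > Y) = 5/28.
Summing min(X,Y)·P(x,y) over outcomes with X > Y gives 3/14.
E[min(X, Y) | X > Y] = (3/14) / (5/28) = 6/5.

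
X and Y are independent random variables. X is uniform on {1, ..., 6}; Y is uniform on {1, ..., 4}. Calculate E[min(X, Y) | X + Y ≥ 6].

37/14

P(X + Y ≥ 6) = 7/12.
Summing min(X,Y)·P(x,y) over outcomes with X + Y ≥ 6 gives 37/24.
E[min(X, Y) | X + Y ≥ 6] = (37/24) / (7/12) = 37/14.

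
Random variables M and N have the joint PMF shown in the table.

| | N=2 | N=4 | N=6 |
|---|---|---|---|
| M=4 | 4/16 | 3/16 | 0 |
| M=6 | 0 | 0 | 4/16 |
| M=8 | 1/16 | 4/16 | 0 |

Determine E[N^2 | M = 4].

64/7

P(M = 4) = 7/16.
Σ N^2·P over the event = 4·(4/16) + 16·(3/16) = 4.
E[N^2 | M = 4] = (4) / (7/16) = 64/7.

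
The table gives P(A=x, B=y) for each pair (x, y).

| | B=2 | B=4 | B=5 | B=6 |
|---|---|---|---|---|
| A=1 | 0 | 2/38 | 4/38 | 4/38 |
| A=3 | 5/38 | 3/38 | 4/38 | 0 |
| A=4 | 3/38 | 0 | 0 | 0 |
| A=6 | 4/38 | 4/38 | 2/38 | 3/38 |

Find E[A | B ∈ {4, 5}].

P(B ∈ {4, 5}) = 1/2.
Σ A·P over the event = 1·(2/38) + 1·(4/38) + 3·(3/38) + 3·(4/38) + 6·(4/38) + 6·(2/38) = 63/38.
E[A | B ∈ {4, 5}] = (63/38) / (1/2) = 63/19.

63/19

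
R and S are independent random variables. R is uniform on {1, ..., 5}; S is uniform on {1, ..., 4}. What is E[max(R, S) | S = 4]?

P(S = 4) = 1/4.
Summing max(R,S)·P(x,y) over outcomes with S = 4 gives 21/20.
E[max(R, S) | S = 4] = (21/20) / (1/4) = 21/5.

21/5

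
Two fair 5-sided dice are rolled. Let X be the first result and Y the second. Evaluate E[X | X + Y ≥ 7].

4

Outcomes with X + Y ≥ 7: (2,5), (3,4), (3,5), (4,3), (4,4), (4,5), (5,2), (5,3), (5,4), (5,5), each with probability 1/25.
E[X | X + Y ≥ 7] = (2 + 3 + 3 + 4 + 4 + 4 + 5 + 5 + 5 + 5) / 10 = 4.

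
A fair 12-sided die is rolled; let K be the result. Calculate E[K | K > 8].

Given K > 8, K is equally likely to be any of {9, 10, 11, 12}.
E[K | K > 8] = (9 + 10 + 11 + 12) / 4 = 21/2.

21/2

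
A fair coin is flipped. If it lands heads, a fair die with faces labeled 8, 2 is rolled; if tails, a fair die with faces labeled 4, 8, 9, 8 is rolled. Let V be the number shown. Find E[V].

E[V | heads] = (8+2)/2 = 5.
E[V | tails] = (4+8+9+8)/4 = 29/4.
E[V] = (1/2)·(5) + (1/2)·(29/4) = 49/8.

49/8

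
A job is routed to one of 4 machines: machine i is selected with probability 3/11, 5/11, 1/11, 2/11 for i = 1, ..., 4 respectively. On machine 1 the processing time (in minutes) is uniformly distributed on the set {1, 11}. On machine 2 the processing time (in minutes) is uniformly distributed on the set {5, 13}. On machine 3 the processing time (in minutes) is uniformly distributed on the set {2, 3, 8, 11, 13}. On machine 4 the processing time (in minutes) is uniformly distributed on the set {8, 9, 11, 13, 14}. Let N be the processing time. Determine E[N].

E[N | machine 1] = (1+11)/2 = 6.
E[N | machine 2] = (5+13)/2 = 9.
E[N | machine 3] = (2+3+8+11+13)/5 = 37/5.
E[N | machine 4] = (8+9+11+13+14)/5 = 11.
By the law of total expectation,
E[N] = (3/11)·(6) + (5/11)·(9) + (1/11)·(37/5) + (2/11)·(11) = 42/5.

42/5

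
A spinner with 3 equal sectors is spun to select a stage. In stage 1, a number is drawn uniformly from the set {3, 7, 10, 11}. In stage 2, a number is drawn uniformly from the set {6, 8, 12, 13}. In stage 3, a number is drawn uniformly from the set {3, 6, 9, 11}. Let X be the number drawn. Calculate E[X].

33/4

E[X | stage 1] = (3+7+10+11)/4 = 31/4.
E[X | stage 2] = (6+8+12+13)/4 = 39/4.
E[X | stage 3] = (3+6+9+11)/4 = 29/4.
By the law of total expectation,
E[X] = (1/3)·(31/4) + (1/3)·(39/4) + (1/3)·(29/4) = 33/4.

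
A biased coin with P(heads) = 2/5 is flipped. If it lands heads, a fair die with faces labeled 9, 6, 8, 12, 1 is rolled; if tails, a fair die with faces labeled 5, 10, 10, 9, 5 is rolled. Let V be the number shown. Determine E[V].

E[V | heads] = (9+6+8+12+1)/5 = 36/5.
E[V | tails] = (5+10+10+9+5)/5 = 39/5.
E[V] = (2/5)·(36/5) + (3/5)·(39/5) = 189/25.

189/25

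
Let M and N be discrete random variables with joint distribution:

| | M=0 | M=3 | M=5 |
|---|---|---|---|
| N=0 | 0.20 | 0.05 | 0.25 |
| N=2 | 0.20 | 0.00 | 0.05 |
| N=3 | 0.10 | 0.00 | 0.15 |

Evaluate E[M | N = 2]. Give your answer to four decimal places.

P(N = 2) = 0.25.
Σ M·P over the event = 0·(0.20) + 5·(0.05) = 0.25.
E[M | N = 2] = (0.25) / (0.25) = 1.0000.

1.0000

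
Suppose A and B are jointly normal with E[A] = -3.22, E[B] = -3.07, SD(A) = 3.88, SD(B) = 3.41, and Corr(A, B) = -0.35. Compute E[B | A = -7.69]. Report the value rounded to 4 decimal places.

The regression of B on A has slope ρ·σ_B/σ_A and passes through (μ_A, μ_B).
E[B | A=-7.69] = -3.07 + (-0.35)·(3.41/3.88)·(-7.69 − (-3.22)) = -3.07 + (-0.3076)·(-4.47) = -1.6950.

-1.6950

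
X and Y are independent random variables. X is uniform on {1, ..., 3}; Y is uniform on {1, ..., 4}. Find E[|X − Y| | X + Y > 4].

4/3

P(X + Y > 4) = 1/2.
Summing |X−Y|·P(x,y) over outcomes with X + Y > 4 gives 2/3.
E[|X − Y| | X + Y > 4] = (2/3) / (1/2) = 4/3.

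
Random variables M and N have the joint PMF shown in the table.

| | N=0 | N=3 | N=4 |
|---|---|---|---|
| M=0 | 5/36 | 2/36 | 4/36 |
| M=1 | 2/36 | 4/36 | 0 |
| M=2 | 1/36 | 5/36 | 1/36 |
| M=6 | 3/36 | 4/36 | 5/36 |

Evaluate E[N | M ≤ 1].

2

P(M ≤ 1) = 17/36.
Σ N·P over the event = 0·(5/36) + 3·(2/36) + 4·(4/36) + 0·(2/36) + 3·(4/36) = 17/18.
E[N | M ≤ 1] = (17/18) / (17/36) = 2.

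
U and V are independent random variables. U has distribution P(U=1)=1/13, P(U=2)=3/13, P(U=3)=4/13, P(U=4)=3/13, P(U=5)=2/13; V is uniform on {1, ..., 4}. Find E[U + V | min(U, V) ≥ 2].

P(min(U, V) ≥ 2) = 9/13.
Summing (U+V)·P(x,y) over outcomes with min(U, V) ≥ 2 gives 57/13.
E[U + V | min(U, V) ≥ 2] = (57/13) / (9/13) = 19/3.

19/3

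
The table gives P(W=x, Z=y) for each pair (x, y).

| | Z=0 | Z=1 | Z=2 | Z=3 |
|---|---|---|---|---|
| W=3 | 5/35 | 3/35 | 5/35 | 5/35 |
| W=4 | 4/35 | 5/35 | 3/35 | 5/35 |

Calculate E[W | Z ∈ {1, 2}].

P(Z ∈ {1, 2}) = 16/35.
Summing W·P(W=x,Z=y) over the conditioning event gives 8/5.
E[W | Z ∈ {1, 2}] = (8/5) / (16/35) = 7/2.

7/2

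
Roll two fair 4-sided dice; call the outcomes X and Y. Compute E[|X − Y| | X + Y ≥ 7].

2/3

P(X + Y ≥ 7) = 3/16.
Summing |X−Y|·P(x,y) over outcomes with X + Y ≥ 7 gives 1/8.
E[|X − Y| | X + Y ≥ 7] = (1/8) / (3/16) = 2/3.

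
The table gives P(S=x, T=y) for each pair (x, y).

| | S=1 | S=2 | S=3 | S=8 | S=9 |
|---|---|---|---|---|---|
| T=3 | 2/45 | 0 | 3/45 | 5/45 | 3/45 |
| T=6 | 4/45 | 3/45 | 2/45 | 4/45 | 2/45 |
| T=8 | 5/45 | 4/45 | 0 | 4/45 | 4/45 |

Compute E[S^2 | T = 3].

592/13

P(T = 3) = 13/45.
Σ S^2·P over the event = 1·(2/45) + 9·(3/45) + 64·(5/45) + 81·(3/45) = 592/45.
E[S^2 | T = 3] = (592/45) / (13/45) = 592/13.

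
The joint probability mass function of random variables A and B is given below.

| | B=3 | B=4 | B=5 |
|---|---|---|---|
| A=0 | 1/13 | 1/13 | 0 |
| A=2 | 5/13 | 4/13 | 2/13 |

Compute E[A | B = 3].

P(B = 3) = 6/13.
Σ A·P over the event = 0·(1/13) + 2·(5/13) = 10/13.
E[A | B = 3] = (10/13) / (6/13) = 5/3.

5/3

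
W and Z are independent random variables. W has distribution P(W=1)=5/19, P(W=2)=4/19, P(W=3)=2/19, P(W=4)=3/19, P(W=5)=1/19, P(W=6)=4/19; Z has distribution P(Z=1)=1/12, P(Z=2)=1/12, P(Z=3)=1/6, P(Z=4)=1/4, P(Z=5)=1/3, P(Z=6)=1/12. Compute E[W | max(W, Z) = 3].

25/13

P(max(W, Z) = 3) = 13/114.
Summing W·P(x,y) over outcomes with max(W, Z) = 3 gives 25/114.
E[W | max(W, Z) = 3] = (25/114) / (13/114) = 25/13.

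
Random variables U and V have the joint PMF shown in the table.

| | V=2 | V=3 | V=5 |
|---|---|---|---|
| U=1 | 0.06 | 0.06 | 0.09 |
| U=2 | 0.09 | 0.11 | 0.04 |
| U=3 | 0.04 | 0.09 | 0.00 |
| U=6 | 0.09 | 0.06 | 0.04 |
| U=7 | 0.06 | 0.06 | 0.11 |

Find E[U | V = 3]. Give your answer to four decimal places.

P(V = 3) = 0.38.
Σ U·P over the event = 1·(0.06) + 2·(0.11) + 3·(0.09) + 6·(0.06) + 7·(0.06) = 1.33.
E[U | V = 3] = (1.33) / (0.38) = 3.5000.

3.5000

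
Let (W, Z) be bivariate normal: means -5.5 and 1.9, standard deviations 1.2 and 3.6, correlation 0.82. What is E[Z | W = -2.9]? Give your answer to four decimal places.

The regression of Z on W has slope ρ·σ_Z/σ_W and passes through (μ_W, μ_Z).
E[Z | W=-2.9] = 1.9 + (0.82)·(3.6/1.2)·(-2.9 − (-5.5)) = 1.9 + (2.46)·(2.6) = 8.2960.

8.2960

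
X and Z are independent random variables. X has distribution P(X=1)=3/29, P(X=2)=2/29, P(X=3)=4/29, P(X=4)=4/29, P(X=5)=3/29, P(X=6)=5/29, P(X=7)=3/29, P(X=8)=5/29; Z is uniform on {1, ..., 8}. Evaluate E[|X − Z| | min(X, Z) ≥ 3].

71/36

P(min(X, Z) ≥ 3) = 18/29.
Summing |X−Z|·P(x,y) over outcomes with min(X, Z) ≥ 3 gives 71/58.
E[|X − Z| | min(X, Z) ≥ 3] = (71/58) / (18/29) = 71/36.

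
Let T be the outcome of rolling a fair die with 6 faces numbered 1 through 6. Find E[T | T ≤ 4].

Given T ≤ 4, T is equally likely to be any of {1, 2, 3, 4}.
E[T | T ≤ 4] = (1 + 2 + 3 + 4) / 4 = 5/2.

5/2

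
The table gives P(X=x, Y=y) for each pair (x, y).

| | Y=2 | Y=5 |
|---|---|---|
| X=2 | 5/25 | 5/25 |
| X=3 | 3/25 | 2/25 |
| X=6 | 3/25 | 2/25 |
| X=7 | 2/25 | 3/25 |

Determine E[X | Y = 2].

51/13

P(Y = 2) = 13/25.
Σ X·P over the event = 2·(5/25) + 3·(3/25) + 6·(3/25) + 7·(2/25) = 51/25.
E[X | Y = 2] = (51/25) / (13/25) = 51/13.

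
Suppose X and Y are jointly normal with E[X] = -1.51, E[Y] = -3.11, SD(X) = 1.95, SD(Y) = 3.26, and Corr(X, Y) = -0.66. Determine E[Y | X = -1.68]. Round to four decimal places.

-2.9224

The regression of Y on X has slope ρ·σ_Y/σ_X and passes through (μ_X, μ_Y).
E[Y | X=-1.68] = -3.11 + (-0.66)·(3.26/1.95)·(-1.68 − (-1.51)) = -3.11 + (-1.1034)·(-0.17) = -2.9224.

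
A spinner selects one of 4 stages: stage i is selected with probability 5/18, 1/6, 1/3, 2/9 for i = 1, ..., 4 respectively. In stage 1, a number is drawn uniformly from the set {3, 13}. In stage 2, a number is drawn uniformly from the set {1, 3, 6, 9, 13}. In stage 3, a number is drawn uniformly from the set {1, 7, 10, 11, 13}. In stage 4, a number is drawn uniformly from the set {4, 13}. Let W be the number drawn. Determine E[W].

359/45

E[W | stage 1] = (3+13)/2 = 8.
E[W | stage 2] = (1+3+6+9+13)/5 = 32/5.
E[W | stage 3] = (1+7+10+11+13)/5 = 42/5.
E[W | stage 4] = (4+13)/2 = 17/2.
By the law of total expectation,
E[W] = (5/18)·(8) + (1/6)·(32/5) + (1/3)·(42/5) + (2/9)·(17/2) = 359/45.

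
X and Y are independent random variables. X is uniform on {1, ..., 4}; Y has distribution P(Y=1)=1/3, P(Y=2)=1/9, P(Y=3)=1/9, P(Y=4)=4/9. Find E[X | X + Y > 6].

P(X + Y > 6) = 1/4.
Summing X·P(x,y) over outcomes with X + Y > 6 gives 8/9.
E[X | X + Y > 6] = (8/9) / (1/4) = 32/9.

32/9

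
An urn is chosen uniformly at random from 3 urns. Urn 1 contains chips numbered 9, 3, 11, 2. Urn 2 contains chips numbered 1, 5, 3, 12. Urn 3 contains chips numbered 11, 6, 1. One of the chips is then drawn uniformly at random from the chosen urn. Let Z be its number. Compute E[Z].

E[Z | urn 1] = (9+3+11+2)/4 = 25/4.
E[Z | urn 2] = (1+5+3+12)/4 = 21/4.
E[Z | urn 3] = (11+6+1)/3 = 6.
E[Z] = (1/3)·(25/4) + (1/3)·(21/4) + (1/3)·(6) = 35/6.

35/6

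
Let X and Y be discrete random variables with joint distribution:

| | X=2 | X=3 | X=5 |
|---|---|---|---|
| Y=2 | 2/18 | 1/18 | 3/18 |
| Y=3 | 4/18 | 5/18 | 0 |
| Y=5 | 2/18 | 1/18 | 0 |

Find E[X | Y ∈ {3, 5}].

5/2

P(Y ∈ {3, 5}) = 2/3.
Σ X·P over the event = 2·(4/18) + 2·(2/18) + 3·(5/18) + 3·(1/18) = 5/3.
E[X | Y ∈ {3, 5}] = (5/3) / (2/3) = 5/2.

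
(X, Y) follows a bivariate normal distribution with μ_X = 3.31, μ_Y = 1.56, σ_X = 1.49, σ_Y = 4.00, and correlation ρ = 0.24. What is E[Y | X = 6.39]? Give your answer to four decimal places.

E[Y | X=x] = μ_Y + ρ(σ_Y/σ_X)(x − μ_X) for jointly normal variables.
E[Y | X=6.39] = 1.56 + (0.24)·(4.00/1.49)·(6.39 − (3.31)) = 1.56 + (0.6443)·(3.08) = 3.5444.

3.5444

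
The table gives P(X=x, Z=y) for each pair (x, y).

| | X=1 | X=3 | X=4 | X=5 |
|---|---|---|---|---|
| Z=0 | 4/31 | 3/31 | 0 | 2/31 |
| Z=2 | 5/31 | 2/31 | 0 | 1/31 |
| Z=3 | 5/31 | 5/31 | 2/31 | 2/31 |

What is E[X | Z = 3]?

19/7

P(Z = 3) = 14/31.
Σ X·P over the event = 1·(5/31) + 3·(5/31) + 4·(2/31) + 5·(2/31) = 38/31.
E[X | Z = 3] = (38/31) / (14/31) = 19/7.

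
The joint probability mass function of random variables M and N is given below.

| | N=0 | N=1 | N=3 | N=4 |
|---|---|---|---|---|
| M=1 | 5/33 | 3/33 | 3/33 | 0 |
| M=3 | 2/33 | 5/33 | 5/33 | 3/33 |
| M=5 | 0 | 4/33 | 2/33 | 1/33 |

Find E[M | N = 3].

P(N = 3) = 10/33.
Σ M·P over the event = 1·(3/33) + 3·(5/33) + 5·(2/33) = 28/33.
E[M | N = 3] = (28/33) / (10/33) = 14/5.

14/5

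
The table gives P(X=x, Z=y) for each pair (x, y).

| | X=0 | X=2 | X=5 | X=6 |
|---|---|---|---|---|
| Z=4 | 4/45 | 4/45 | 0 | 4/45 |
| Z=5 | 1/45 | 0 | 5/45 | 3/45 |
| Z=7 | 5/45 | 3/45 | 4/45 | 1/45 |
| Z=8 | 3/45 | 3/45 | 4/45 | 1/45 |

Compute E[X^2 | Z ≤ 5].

P(Z ≤ 5) = 7/15.
Σ X^2·P over the event = 0·(4/45) + 0·(1/45) + 4·(4/45) + 25·(5/45) + 36·(4/45) + 36·(3/45) = 131/15.
E[X^2 | Z ≤ 5] = (131/15) / (7/15) = 131/7.

131/7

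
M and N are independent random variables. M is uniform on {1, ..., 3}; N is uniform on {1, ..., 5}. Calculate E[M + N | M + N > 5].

20/3

P(M + N > 5) = 2/5.
Summing (M+N)·P(x,y) over outcomes with M + N > 5 gives 8/3.
E[M + N | M + N > 5] = (8/3) / (2/5) = 20/3.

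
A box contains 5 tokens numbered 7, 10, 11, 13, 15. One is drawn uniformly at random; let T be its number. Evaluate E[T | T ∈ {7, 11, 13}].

31/3

P(T ∈ {7, 11, 13}) = 3/5.
Σ over the event: 7·1/5 + 11·1/5 + 13·1/5 = 31/5.
E[T | T ∈ {7, 11, 13}] = (31/5) / (3/5) = 31/3.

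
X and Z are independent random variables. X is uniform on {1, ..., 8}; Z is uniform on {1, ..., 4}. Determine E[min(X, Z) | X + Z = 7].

Outcomes with X + Z = 7: (3,4), (4,3), (5,2), (6,1), each with probability 1/32.
E[min(X, Z) | X + Z = 7] = (3 + 3 + 2 + 1) / 4 = 9/4.

9/4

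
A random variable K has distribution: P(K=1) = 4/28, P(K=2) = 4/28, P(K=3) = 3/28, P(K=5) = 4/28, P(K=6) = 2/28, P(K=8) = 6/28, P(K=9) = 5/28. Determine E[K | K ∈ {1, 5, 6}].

18/5

P(K ∈ {1, 5, 6}) = 5/14.
Σ over the event: 1·1/7 + 5·1/7 + 6·1/14 = 9/7.
E[K | K ∈ {1, 5, 6}] = (9/7) / (5/14) = 18/5.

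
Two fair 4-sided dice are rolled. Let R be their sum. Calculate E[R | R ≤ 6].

58/13

P(R ≤ 6) = 13/16.
Σ over the event: 2·1/16 + 3·1/8 + 4·3/16 + 5·1/4 + 6·3/16 = 29/8.
E[R | R ≤ 6] = (29/8) / (13/16) = 58/13.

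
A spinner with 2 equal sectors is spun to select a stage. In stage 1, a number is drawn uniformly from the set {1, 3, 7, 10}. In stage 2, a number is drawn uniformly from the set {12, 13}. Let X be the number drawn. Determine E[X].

71/8

E[X | stage 1] = (1+3+7+10)/4 = 21/4.
E[X | stage 2] = (12+13)/2 = 25/2.
By the law of total expectation,
E[X] = (1/2)·(21/4) + (1/2)·(25/2) = 71/8.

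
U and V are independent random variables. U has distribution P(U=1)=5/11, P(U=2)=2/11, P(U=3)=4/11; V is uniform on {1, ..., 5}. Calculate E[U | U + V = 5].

21/11

P(U + V = 5) = 1/5.
Summing U·P(x,y) over outcomes with U + V = 5 gives 21/55.
E[U | U + V = 5] = (21/55) / (1/5) = 21/11.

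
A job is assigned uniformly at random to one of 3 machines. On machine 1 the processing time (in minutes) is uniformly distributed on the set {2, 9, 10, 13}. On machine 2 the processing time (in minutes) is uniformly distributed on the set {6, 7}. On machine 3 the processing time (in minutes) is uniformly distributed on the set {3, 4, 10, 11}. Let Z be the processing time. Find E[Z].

E[Z | machine 1] = (2+9+10+13)/4 = 17/2.
E[Z | machine 2] = (6+7)/2 = 13/2.
E[Z | machine 3] = (3+4+10+11)/4 = 7.
By the law of total expectation,
E[Z] = (1/3)·(17/2) + (1/3)·(13/2) + (1/3)·(7) = 22/3.

22/3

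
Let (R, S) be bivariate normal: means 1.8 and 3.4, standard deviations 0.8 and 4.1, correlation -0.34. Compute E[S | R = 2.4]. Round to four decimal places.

2.3545

For a bivariate normal, E[S | R=x] = μ_S + ρ·(σ_S/σ_R)·(x − μ_R).
E[S | R=2.4] = 3.4 + (-0.34)·(4.1/0.8)·(2.4 − (1.8)) = 3.4 + (-1.7425)·(0.6) = 2.3545.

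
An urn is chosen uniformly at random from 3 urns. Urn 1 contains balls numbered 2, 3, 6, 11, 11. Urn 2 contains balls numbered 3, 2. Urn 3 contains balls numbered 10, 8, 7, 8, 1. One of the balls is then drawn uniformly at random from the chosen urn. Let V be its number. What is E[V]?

E[V | urn 1] = (2+3+6+11+11)/5 = 33/5.
E[V | urn 2] = (3+2)/2 = 5/2.
E[V | urn 3] = (10+8+7+8+1)/5 = 34/5.
E[V] = (1/3)·(33/5) + (1/3)·(5/2) + (1/3)·(34/5) = 53/10.

53/10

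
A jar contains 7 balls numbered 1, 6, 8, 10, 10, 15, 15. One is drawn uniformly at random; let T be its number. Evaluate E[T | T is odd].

31/3

P(T is odd) = 3/7.
Σ over the event: 1·1/7 + 15·2/7 = 31/7.
E[T | T is odd] = (31/7) / (3/7) = 31/3.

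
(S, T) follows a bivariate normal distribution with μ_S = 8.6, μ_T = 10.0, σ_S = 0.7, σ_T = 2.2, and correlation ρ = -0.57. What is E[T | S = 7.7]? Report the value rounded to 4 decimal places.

E[T | S=x] = μ_T + ρ(σ_T/σ_S)(x − μ_S) for jointly normal variables.
E[T | S=7.7] = 10.0 + (-0.57)·(2.2/0.7)·(7.7 − (8.6)) = 10.0 + (-1.7914)·(-0.9) = 11.6123.

11.6123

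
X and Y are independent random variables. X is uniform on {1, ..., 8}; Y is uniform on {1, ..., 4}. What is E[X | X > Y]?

P(X > Y) = 11/16.
Summing X·P(x,y) over outcomes with X > Y gives 31/8.
E[X | X > Y] = (31/8) / (11/16) = 62/11.

62/11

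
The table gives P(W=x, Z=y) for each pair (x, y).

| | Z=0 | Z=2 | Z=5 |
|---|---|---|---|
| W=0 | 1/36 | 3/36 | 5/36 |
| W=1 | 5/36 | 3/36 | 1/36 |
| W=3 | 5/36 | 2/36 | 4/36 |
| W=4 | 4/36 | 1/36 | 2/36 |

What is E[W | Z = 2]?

13/9

P(Z = 2) = 1/4.
Summing W·P(W=x,Z=y) over the conditioning event gives 13/36.
E[W | Z = 2] = (13/36) / (1/4) = 13/9.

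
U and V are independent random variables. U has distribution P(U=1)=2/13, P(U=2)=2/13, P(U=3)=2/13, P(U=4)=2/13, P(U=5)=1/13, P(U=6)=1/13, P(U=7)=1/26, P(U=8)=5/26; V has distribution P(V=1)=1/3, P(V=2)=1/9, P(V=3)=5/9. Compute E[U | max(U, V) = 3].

42/19

P(max(U, V) = 3) = 38/117.
Summing U·P(x,y) over outcomes with max(U, V) = 3 gives 28/39.
E[U | max(U, V) = 3] = (28/39) / (38/117) = 42/19.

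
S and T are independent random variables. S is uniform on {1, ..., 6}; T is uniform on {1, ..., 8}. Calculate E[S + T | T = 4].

Outcomes with T = 4: (1,4), (2,4), (3,4), (4,4), (5,4), (6,4), each with probability 1/48.
E[S + T | T = 4] = (5 + 6 + 7 + 8 + 9 + 10) / 6 = 15/2.

15/2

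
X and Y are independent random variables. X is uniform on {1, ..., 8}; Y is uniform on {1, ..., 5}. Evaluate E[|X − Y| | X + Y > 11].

P(X + Y > 11) = 3/40.
Summing |X−Y|·P(x,y) over outcomes with X + Y > 11 gives 9/40.
E[|X − Y| | X + Y > 11] = (9/40) / (3/40) = 3.

3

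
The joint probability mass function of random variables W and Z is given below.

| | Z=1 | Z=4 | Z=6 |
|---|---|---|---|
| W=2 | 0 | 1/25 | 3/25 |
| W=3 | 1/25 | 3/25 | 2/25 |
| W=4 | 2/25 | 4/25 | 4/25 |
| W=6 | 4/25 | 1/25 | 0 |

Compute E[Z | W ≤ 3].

P(W ≤ 3) = 2/5.
Σ Z·P over the event = 4·(1/25) + 6·(3/25) + 1·(1/25) + 4·(3/25) + 6·(2/25) = 47/25.
E[Z | W ≤ 3] = (47/25) / (2/5) = 47/10.

47/10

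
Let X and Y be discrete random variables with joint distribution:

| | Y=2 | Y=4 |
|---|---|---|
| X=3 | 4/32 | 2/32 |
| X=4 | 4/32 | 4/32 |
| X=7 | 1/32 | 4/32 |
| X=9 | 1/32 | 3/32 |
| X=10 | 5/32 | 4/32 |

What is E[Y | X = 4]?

3

P(X = 4) = 1/4.
Σ Y·P over the event = 2·(4/32) + 4·(4/32) = 3/4.
E[Y | X = 4] = (3/4) / (1/4) = 3.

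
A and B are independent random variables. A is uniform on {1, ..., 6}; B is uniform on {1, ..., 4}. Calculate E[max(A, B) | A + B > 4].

9/2

P(A + B > 4) = 3/4.
Summing max(A,B)·P(x,y) over outcomes with A + B > 4 gives 27/8.
E[max(A, B) | A + B > 4] = (27/8) / (3/4) = 9/2.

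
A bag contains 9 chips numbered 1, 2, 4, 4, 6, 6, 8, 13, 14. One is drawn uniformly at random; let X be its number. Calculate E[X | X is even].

P(X is even) = 7/9.
Σ over the event: 2·1/9 + 4·2/9 + 6·2/9 + 8·1/9 + 14·1/9 = 44/9.
E[X | X is even] = (44/9) / (7/9) = 44/7.

44/7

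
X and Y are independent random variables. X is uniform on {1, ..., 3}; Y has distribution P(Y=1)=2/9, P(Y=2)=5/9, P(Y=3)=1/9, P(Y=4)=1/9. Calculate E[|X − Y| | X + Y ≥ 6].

1

P(X + Y ≥ 6) = 1/9.
Summing |X−Y|·P(x,y) over outcomes with X + Y ≥ 6 gives 1/9.
E[|X − Y| | X + Y ≥ 6] = (1/9) / (1/9) = 1.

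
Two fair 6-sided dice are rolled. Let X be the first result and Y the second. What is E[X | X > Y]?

14/3

P(X > Y) = 5/12.
Summing X·P(x,y) over outcomes with X > Y gives 35/18.
E[X | X > Y] = (35/18) / (5/12) = 14/3.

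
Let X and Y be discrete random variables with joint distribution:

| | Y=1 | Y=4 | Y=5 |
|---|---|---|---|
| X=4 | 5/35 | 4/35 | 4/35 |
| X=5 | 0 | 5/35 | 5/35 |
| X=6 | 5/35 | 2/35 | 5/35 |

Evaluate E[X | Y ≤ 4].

P(Y ≤ 4) = 3/5.
Σ X·P over the event = 4·(5/35) + 4·(4/35) + 5·(5/35) + 6·(5/35) + 6·(2/35) = 103/35.
E[X | Y ≤ 4] = (103/35) / (3/5) = 103/21.

103/21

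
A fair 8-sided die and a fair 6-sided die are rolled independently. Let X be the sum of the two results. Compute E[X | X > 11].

P(X > 11) = 1/8.
Σ over the event: 12·1/16 + 13·1/24 + 14·1/48 = 19/12.
E[X | X > 11] = (19/12) / (1/8) = 38/3.

38/3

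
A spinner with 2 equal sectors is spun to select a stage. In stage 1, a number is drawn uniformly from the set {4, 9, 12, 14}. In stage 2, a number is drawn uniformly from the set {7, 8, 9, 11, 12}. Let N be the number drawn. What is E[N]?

383/40

E[N | stage 1] = (4+9+12+14)/4 = 39/4.
E[N | stage 2] = (7+8+9+11+12)/5 = 47/5.
E[N] = (1/2)·(39/4) + (1/2)·(47/5) = 383/40.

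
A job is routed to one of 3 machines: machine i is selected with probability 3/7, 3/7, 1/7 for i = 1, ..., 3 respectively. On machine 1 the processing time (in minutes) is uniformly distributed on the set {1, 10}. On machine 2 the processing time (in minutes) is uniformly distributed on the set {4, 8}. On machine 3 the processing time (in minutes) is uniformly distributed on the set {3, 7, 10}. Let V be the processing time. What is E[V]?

E[V | machine 1] = (1+10)/2 = 11/2.
E[V | machine 2] = (4+8)/2 = 6.
E[V | machine 3] = (3+7+10)/3 = 20/3.
E[V] = (3/7)·(11/2) + (3/7)·(6) + (1/7)·(20/3) = 247/42.

247/42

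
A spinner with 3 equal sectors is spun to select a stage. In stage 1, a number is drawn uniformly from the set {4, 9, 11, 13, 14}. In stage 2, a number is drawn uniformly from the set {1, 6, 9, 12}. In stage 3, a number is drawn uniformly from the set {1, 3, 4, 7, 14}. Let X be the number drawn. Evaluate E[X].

23/3

E[X | stage 1] = (4+9+11+13+14)/5 = 51/5.
E[X | stage 2] = (1+6+9+12)/4 = 7.
E[X | stage 3] = (1+3+4+7+14)/5 = 29/5.
E[X] = (1/3)·(51/5) + (1/3)·(7) + (1/3)·(29/5) = 23/3.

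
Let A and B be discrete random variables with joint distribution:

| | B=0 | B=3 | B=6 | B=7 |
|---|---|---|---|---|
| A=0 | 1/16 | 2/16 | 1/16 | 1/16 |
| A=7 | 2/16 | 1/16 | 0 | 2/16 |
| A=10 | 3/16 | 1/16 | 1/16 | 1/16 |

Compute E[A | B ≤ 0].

22/3

P(B ≤ 0) = 3/8.
Σ A·P over the event = 0·(1/16) + 7·(2/16) + 10·(3/16) = 11/4.
E[A | B ≤ 0] = (11/4) / (3/8) = 22/3.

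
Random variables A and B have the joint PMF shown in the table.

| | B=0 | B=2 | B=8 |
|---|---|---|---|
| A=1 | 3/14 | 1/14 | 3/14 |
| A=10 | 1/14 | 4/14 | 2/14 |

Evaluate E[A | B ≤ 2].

P(B ≤ 2) = 9/14.
Σ A·P over the event = 1·(3/14) + 1·(1/14) + 10·(1/14) + 10·(4/14) = 27/7.
E[A | B ≤ 2] = (27/7) / (9/14) = 6.

6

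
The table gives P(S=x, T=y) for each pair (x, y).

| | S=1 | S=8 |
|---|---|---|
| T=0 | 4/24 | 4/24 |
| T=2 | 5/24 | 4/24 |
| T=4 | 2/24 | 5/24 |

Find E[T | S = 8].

28/13

P(S = 8) = 13/24.
Summing T·P(S=x,T=y) over the conditioning event gives 7/6.
E[T | S = 8] = (7/6) / (13/24) = 28/13.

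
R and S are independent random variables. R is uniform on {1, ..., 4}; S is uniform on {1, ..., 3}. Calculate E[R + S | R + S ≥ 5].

Outcomes with R + S ≥ 5: (2,3), (3,2), (3,3), (4,1), (4,2), (4,3), each with probability 1/12.
E[R + S | R + S ≥ 5] = (5 + 5 + 6 + 5 + 6 + 7) / 6 = 17/3.

17/3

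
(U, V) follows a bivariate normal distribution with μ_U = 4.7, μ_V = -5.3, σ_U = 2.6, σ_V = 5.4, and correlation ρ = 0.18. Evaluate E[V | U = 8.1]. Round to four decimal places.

E[V | U=x] = μ_V + ρ(σ_V/σ_U)(x − μ_U) for jointly normal variables.
E[V | U=8.1] = -5.3 + (0.18)·(5.4/2.6)·(8.1 − (4.7)) = -5.3 + (0.37385)·(3.4) = -4.0289.

-4.0289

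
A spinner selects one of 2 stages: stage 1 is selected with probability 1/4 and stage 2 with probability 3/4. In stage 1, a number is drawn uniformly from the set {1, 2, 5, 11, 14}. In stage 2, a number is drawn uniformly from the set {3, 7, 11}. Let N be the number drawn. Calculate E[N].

69/10

E[N | stage 1] = (1+2+5+11+14)/5 = 33/5.
E[N | stage 2] = (3+7+11)/3 = 7.
E[N] = (1/4)·(33/5) + (3/4)·(7) = 69/10.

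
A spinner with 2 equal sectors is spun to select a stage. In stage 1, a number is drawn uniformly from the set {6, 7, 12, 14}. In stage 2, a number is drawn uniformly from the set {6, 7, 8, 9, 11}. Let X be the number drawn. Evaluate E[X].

359/40

E[X | stage 1] = (6+7+12+14)/4 = 39/4.
E[X | stage 2] = (6+7+8+9+11)/5 = 41/5.
By the law of total expectation,
E[X] = (1/2)·(39/4) + (1/2)·(41/5) = 359/40.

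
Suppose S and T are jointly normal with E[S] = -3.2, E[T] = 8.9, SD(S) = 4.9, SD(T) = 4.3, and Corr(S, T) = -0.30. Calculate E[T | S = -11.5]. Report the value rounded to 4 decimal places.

The regression of T on S has slope ρ·σ_T/σ_S and passes through (μ_S, μ_T).
E[T | S=-11.5] = 8.9 + (-0.30)·(4.3/4.9)·(-11.5 − (-3.2)) = 8.9 + (-0.26327)·(-8.3) = 11.0851.

11.0851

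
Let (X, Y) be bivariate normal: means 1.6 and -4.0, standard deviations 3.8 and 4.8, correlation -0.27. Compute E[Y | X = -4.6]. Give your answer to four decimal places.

E[Y | X=x] = μ_Y + ρ(σ_Y/σ_X)(x − μ_X) for jointly normal variables.
E[Y | X=-4.6] = -4.0 + (-0.27)·(4.8/3.8)·(-4.6 − (1.6)) = -4.0 + (-0.34105)·(-6.2) = -1.8855.

-1.8855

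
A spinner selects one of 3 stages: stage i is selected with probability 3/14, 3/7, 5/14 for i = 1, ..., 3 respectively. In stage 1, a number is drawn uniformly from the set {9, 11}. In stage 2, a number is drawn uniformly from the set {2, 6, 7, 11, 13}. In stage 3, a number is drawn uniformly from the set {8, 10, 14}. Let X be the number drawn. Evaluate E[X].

E[X | stage 1] = (9+11)/2 = 10.
E[X | stage 2] = (2+6+7+11+13)/5 = 39/5.
E[X | stage 3] = (8+10+14)/3 = 32/3.
By the law of total expectation,
E[X] = (3/14)·(10) + (3/7)·(39/5) + (5/14)·(32/3) = 976/105.

976/105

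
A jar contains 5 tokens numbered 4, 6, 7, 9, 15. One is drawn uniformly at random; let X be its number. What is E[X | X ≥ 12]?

P(X ≥ 12) = 1/5.
Σ over the event: 15·1/5 = 3.
E[X | X ≥ 12] = (3) / (1/5) = 15.

15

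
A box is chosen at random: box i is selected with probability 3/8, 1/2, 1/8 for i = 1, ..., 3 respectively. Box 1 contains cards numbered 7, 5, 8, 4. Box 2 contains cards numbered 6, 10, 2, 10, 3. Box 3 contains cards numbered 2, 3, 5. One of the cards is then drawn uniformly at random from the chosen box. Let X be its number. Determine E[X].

E[X | box 1] = (7+5+8+4)/4 = 6.
E[X | box 2] = (6+10+2+10+3)/5 = 31/5.
E[X | box 3] = (2+3+5)/3 = 10/3.
E[X] = (3/8)·(6) + (1/2)·(31/5) + (1/8)·(10/3) = 173/30.

173/30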